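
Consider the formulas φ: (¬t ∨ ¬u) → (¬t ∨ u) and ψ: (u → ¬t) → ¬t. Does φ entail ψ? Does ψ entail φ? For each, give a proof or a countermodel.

Equivalent; both directions hold.

(⟹) Assume the antecedent. If t is true, the antecedent forces (t = T, u = T), and (u → ¬t) → ¬t holds there. If t is false, (u → ¬t) → ¬t reduces to true regardless of the other variables. Either way (u → ¬t) → ¬t holds.

(⟸) Assume the antecedent. If t is true, the antecedent forces (t = T, u = T), and (¬t ∨ ¬u) → (¬t ∨ u) holds there. If t is false, (¬t ∨ ¬u) → (¬t ∨ u) reduces to true regardless of the other variables. Either way (¬t ∨ ¬u) → (¬t ∨ u) holds.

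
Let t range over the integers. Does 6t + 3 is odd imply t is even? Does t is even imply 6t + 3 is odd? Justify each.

Only the reverse direction holds.

(→) This fails: take t = 7. Then 6t + 3 = 45, which is odd, yet t = 7 is odd, not even.

(←) Suppose t is even. Since 6 is even, 6t is even for every t, so 6t + 3 has the same parity as 3, which is odd. Hence 6t + 3 is odd.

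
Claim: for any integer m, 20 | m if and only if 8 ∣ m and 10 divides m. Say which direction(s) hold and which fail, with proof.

(←) Suppose 8 ∣ m and 10 ∣ m. Any common multiple of 8 and 10 is a multiple of their lcm; here lcm(8, 10) = 8·10/gcd(8, 10) = 80/2 = 40, so 40 ∣ m. Since 20 ∣ 40, it follows that 20 ∣ m.

(→) This fails: take m = 20. Certainly 20 ∣ 20, but 8 ∤ 20.

Not equivalent: only (⇐) holds.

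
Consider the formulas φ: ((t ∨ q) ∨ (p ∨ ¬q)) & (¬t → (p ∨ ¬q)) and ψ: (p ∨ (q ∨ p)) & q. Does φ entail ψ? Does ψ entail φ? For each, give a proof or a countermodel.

(→) This fails. Under p = F, q = F, t = F, the left side is true but the right side is false.

(←) This fails. Under p = F, q = T, t = F, the left side is false but the right side is true.

Neither direction holds.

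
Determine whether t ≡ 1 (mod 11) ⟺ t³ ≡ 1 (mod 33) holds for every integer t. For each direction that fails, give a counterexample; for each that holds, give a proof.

(⇒) fails; (⇐) holds.

Forward direction. This fails: take t = 12. Then 12 ≡ 1 (mod 11), but 12³ = 1728 ≡ 12 (mod 33), not 1.

Converse. The residues r modulo 33 with r³ ≡ 1 (mod 33) are exactly {1}, and each is ≡ 1 (mod 11).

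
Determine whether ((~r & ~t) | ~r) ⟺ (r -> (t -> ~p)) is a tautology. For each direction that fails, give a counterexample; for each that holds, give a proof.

The forward direction holds; the converse fails.

(←) This fails. Under r = T, p = F, t = F, the left side is false but the right side is true.

(→) Assume the antecedent. If r is true, the antecedent cannot hold. If r is false, r -> (t -> ~p) reduces to true regardless of the other variables. Either way r -> (t -> ~p) holds.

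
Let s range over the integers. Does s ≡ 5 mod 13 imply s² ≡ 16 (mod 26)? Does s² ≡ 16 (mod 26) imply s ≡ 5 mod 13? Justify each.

(→) This fails: take s = 5. Then 5 ≡ 5 (mod 13), but 5² = 25 ≡ 25 (mod 26), not 16.

(←) This fails: take s = 4. Then 4² = 16 ≡ 16 (mod 26), yet 4 ≡ 4 (mod 13), not 5.

Neither implication holds.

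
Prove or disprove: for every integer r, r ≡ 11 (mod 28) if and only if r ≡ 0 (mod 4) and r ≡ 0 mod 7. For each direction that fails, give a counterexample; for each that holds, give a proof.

[⇒] This fails: r = 11 gives 11 ≡ 11 (mod 28) but 11 ≡ 3 (mod 4), so the conjunction on the right does not hold.

[⇐] This fails: r = 0 satisfies both congruences on the right (0 ≡ 0 mod 4 and 0 ≡ 0 mod 7) yet 0 ≡ 0 (mod 28), not 11.

Neither direction holds.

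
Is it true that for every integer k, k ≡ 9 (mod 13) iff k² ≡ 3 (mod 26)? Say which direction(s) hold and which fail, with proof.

[⇒] This fails: take k = 22. Then 22 ≡ 9 (mod 13), but 22² = 484 ≡ 16 (mod 26), not 3.

[⇐] This fails: take k = 17. Then 17² = 289 ≡ 3 (mod 26), yet 17 ≡ 4 (mod 13), not 9.

Both directions fail.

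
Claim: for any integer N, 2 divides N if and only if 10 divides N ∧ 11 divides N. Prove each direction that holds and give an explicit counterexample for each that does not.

The forward direction fails; the converse holds.

[⇐] Suppose 10 ∣ N and 11 ∣ N. Any common multiple of 10 and 11 is a multiple of their lcm; here gcd(10, 11) = 1, so lcm(10, 11) = 10·11 = 110, so 110 ∣ N. Since 2 ∣ 110, it follows that 2 ∣ N.

[⇒] This fails: take N = 2. Certainly 2 ∣ 2, but 10 ∤ 2.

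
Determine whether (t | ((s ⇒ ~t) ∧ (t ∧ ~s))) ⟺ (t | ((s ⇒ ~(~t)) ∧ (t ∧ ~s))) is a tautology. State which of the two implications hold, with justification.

Both directions hold; the statement is true.

Forward direction. Assume the antecedent. If t is true, t | ((s ⇒ ~(~t)) ∧ (t ∧ ~s)) reduces to true regardless of the other variables. If t is false, the antecedent cannot hold. Either way t | ((s ⇒ ~(~t)) ∧ (t ∧ ~s)) holds.

Converse. Assume the antecedent. If t is true, t | ((s ⇒ ~t) ∧ (t ∧ ~s)) reduces to true regardless of the other variables. If t is false, the antecedent cannot hold. Either way t | ((s ⇒ ~t) ∧ (t ∧ ~s)) holds.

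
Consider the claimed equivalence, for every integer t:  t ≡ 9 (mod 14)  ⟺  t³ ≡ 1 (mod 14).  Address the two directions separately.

(⇒) holds; (⇐) fails.

[⇐] This fails: take t = 1. Then 1³ = 1 ≡ 1 (mod 14), yet 1 ≡ 1 (mod 14), not 9.

[⇒] Suppose t ≡ 9 (mod 14). Write t = 14j + 9. Then (14j + 9)³ = 2744j³ + 5292j² + 3402j + 729 = 14(196j³ + 378j² + 243j + 52) + 1, so t³ ≡ 1 (mod 14).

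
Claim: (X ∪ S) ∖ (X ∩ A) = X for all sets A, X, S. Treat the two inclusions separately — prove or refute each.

(⟹) This inclusion fails. Take A = ∅, X = ∅, S = {1}; then 1 ∈ (X ∪ S) ∖ (X ∩ A) but 1 ∉ X.

(⟸) This inclusion fails. Take A = {1}, X = {1}, S = ∅; then 1 ∈ X but 1 ∉ (X ∪ S) ∖ (X ∩ A).

Neither inclusion holds.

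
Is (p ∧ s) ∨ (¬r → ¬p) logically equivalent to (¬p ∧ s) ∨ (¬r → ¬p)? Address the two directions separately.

Not equivalent: only (⇐) holds.

Forward direction. This fails. Under p = T, s = T, r = F, the left side is true but the right side is false.

Converse. Assume the antecedent. If p is true, the antecedent forces (p = T, s = F, r = T) or (p = T, s = T, r = T), and (p ∧ s) ∨ (¬r → ¬p) holds there. If p is false, (p ∧ s) ∨ (¬r → ¬p) reduces to true regardless of the other variables. Either way (p ∧ s) ∨ (¬r → ¬p) holds.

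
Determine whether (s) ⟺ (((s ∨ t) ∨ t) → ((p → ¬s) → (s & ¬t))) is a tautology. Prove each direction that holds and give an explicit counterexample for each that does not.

(⟹) This fails. Under p = F, s = T, t = T, the left side is true but the right side is false.

(⟸) This fails. Under p = F, s = F, t = F, the left side is false but the right side is true.

Both directions fail.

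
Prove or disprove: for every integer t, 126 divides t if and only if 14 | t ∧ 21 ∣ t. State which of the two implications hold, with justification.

(→) If 126 ∣ t, write t = 126q. Since 126 = 9·14, t = 14·(9q), so 14 ∣ t; and since 126 = 6·21, t = 21·(6q), so 21 ∣ t.

(←) This fails: take t = 42. Both 14 ∣ 42 and 21 ∣ 42, yet 42 is not a multiple of 126 (since 42 = 0·126 + 42), so 126 ∤ 42.

Only the forward direction holds.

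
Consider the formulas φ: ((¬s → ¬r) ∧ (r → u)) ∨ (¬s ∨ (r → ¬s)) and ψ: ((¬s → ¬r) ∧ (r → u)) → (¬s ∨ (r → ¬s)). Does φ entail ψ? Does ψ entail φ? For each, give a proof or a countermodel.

(⇒) This fails. Under r = T, s = T, u = T, the left side is true but the right side is false.

(⇐) This fails. Under r = T, s = T, u = F, the left side is false but the right side is true.

Neither direction holds.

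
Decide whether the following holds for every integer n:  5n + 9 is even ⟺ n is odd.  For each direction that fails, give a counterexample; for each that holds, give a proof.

(⇒) Suppose 5n + 9 is even. Since 5 is odd, 5n and n have the same parity, so 5n + 9 ≡ n + 9 (mod 2). As 9 is odd, 5n + 9 is even exactly when n is odd. Thus n is odd.

(⇐) Conversely, suppose n is odd; write n = 2j + 1. Then 5n + 9 = 5·(2j + 1) + 9 = 2·5j + 14, which is even.

Both implications hold.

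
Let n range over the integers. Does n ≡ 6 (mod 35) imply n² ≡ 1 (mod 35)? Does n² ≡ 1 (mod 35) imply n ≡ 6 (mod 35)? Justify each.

(⇒) holds; (⇐) fails.

(⟸) This fails: take n = 1. Then 1² = 1 ≡ 1 (mod 35), yet 1 ≡ 1 (mod 35), not 6.

(⟹) Suppose n ≡ 6 (mod 35). Write n = 35j + 6. Then (35j + 6)² = 1225j² + 420j + 36 = 35(35j² + 12j + 1) + 1, so n² ≡ 1 (mod 35).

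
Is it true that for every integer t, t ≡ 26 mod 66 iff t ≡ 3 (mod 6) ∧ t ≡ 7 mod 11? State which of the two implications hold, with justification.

(⇒) This fails: t = 26 gives 26 ≡ 26 (mod 66) but 26 ≡ 2 (mod 6), so the conjunction on the right does not hold.

(⇐) This fails: t = 51 satisfies both congruences on the right (51 ≡ 3 mod 6 and 51 ≡ 7 mod 11) yet 51 ≡ 51 (mod 66), not 26.

Neither direction holds.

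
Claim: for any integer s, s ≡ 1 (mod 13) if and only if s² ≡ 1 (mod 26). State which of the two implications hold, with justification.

[⇒] This fails: take s = 14. Then 14 ≡ 1 (mod 13), but 14² = 196 ≡ 14 (mod 26), not 1.

[⇐] This fails: take s = 25. Then 25² = 625 ≡ 1 (mod 26), yet 25 ≡ 12 (mod 13), not 1.

Both directions fail.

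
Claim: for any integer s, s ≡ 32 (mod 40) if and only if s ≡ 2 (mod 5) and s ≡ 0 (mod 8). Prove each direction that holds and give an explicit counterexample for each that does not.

(⇒) Suppose s ≡ 32 (mod 40); write s = 40j + 32. Since 5 ∣ 40, reducing mod 5 gives s ≡ 32 ≡ 2 (mod 5); since 8 ∣ 40, reducing mod 8 gives s ≡ 32 ≡ 0 (mod 8).

(⇐) Conversely, if s ≡ 2 (mod 5) and s ≡ 0 (mod 8), then by the Chinese remainder theorem s ≡ 32 (mod 40). This is exactly s ≡ 32 (mod 40).

Both directions hold; the statement is true.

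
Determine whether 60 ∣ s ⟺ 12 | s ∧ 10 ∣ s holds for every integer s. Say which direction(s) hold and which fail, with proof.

(⟸) Suppose 12 ∣ s and 10 ∣ s. Any common multiple of 12 and 10 is a multiple of their lcm; here lcm(12, 10) = 12·10/gcd(12, 10) = 120/2 = 60, so 60 ∣ s.

(⟹) If 60 ∣ s, write s = 60q. Since 60 = 5·12, s = 12·(5q), so 12 ∣ s; and since 60 = 6·10, s = 10·(6q), so 10 ∣ s.

Equivalent; both directions hold.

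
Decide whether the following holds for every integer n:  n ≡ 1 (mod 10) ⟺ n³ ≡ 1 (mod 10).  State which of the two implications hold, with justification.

(⇒) Suppose n ≡ 1 (mod 10). Write n = 10j + 1. Then (10j + 1)³ = 1000j³ + 300j² + 30j + 1 = 10(100j³ + 30j² + 3j) + 1, so n³ ≡ 1 (mod 10).

(⇐) For the converse, argue contrapositively. If n ≢ 1 (mod 10), then n is congruent to one of 0, 2, 3, 4, 5, 6, 7, 8, 9 modulo 10, and these give n³ ≡ 0, 8, 7, 4, 5, 6, 3, 2, 9 respectively — never 1.

Equivalent; both directions hold.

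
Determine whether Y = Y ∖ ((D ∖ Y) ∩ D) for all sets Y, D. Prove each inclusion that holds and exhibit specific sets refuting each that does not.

(⟹) Let x ∈ Y. Then either x ∈ Y and x ∉ D; or x ∈ Y ∩ D. In each case x ∈ Y ∖ ((D ∖ Y) ∩ D), so Y ⊆ Y ∖ ((D ∖ Y) ∩ D).

(⟸) Let x ∈ Y ∖ ((D ∖ Y) ∩ D). Then either x ∈ Y and x ∉ D; or x ∈ Y ∩ D. In each case x ∈ Y, so Y ∖ ((D ∖ Y) ∩ D) ⊆ Y.

Both inclusions hold.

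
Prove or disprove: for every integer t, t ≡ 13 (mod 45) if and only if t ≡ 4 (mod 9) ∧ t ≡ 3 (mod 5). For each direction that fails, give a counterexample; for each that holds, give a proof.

Forward direction. Suppose t ≡ 13 (mod 45); write t = 45j + 13. Since 9 ∣ 45, reducing mod 9 gives t ≡ 13 ≡ 4 (mod 9); since 5 ∣ 45, reducing mod 5 gives t ≡ 13 ≡ 3 (mod 5).

Converse. If t ≡ 4 (mod 9) and t ≡ 3 (mod 5), then by the Chinese remainder theorem t ≡ 13 (mod 45). This is exactly t ≡ 13 (mod 45).

Both directions hold; the statement is true.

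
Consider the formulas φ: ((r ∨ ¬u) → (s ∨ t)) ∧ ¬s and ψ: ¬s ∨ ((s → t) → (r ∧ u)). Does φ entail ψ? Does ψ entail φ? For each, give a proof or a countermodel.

Only the forward implication holds.

[⇒] Assume the antecedent. If s is true, the antecedent cannot hold. If s is false, ¬s ∨ ((s → t) → (r ∧ u)) reduces to true regardless of the other variables. Either way ¬s ∨ ((s → t) → (r ∧ u)) holds.

[⇐] This fails. Under u = F, r = F, t = F, s = F, the left side is false but the right side is true.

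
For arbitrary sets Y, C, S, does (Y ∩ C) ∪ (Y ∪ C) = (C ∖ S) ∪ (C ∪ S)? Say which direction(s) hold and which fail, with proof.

(⟹) This inclusion fails. Take Y = {1}, C = ∅, S = ∅; then 1 ∈ (Y ∩ C) ∪ (Y ∪ C) but 1 ∉ (C ∖ S) ∪ (C ∪ S).

(⟸) This inclusion fails. Take Y = ∅, C = ∅, S = {1}; then 1 ∈ (C ∖ S) ∪ (C ∪ S) but 1 ∉ (Y ∩ C) ∪ (Y ∪ C).

Neither inclusion holds.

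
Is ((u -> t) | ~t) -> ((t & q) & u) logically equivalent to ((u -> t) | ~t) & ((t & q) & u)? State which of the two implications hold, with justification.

Forward direction. Assume the antecedent. If t is true, the antecedent forces (t = T, u = T, q = T), and the consequent holds there. If t is false, the antecedent cannot hold. Either way the consequent holds.

Converse. Assume the antecedent. If t is true, the antecedent forces (t = T, u = T, q = T), and the consequent holds there. If t is false, the antecedent cannot hold. Either way the consequent holds.

Equivalent; both directions hold.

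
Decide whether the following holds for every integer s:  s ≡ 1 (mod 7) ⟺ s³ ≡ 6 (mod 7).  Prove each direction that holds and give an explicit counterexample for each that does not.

(⟹) This fails: take s = 1. Then 1 ≡ 1 (mod 7), but 1³ = 1 ≡ 1 (mod 7), not 6.

(⟸) This fails: take s = 3. Then 3³ = 27 ≡ 6 (mod 7), yet 3 ≡ 3 (mod 7), not 1.

(⇒) fails and (⇐) fails.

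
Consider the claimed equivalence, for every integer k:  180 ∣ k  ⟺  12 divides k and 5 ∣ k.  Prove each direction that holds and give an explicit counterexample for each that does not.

(⇒) holds; (⇐) fails.

[⇒] If 180 ∣ k, write k = 180q. Since 180 = 15·12, k = 12·(15q), so 12 ∣ k; and since 180 = 36·5, k = 5·(36q), so 5 ∣ k.

[⇐] This fails: take k = 60. Both 12 ∣ 60 and 5 ∣ 60, yet 60 is not a multiple of 180 (since 60 = 0·180 + 60), so 180 ∤ 60.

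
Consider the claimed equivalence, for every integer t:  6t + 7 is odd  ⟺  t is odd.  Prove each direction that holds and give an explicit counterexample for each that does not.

The forward direction fails; the converse holds.

[⇒] This fails: take t = 2. Then 6t + 7 = 19, which is odd, yet t = 2 is even, not odd.

[⇐] Suppose t is odd. Since 6 is even, 6t is even for every t, so 6t + 7 has the same parity as 7, which is odd. Hence 6t + 7 is odd.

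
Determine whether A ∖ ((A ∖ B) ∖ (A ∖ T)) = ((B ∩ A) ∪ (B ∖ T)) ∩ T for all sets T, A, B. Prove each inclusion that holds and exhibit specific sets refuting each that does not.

(⊆) fails; (⊇) holds.

(⟹) This inclusion fails. Take T = ∅, A = {1}, B = ∅; then 1 ∈ A ∖ ((A ∖ B) ∖ (A ∖ T)) but 1 ∉ ((B ∩ A) ∪ (B ∖ T)) ∩ T.

(⟸) Let x ∈ ((B ∩ A) ∪ (B ∖ T)) ∩ T. Then x ∈ T ∩ A ∩ B, from which x ∈ A ∖ ((A ∖ B) ∖ (A ∖ T)).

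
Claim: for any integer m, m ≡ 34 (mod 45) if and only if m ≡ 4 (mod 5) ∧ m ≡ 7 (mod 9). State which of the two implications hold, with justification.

Both directions hold; the statement is true.

(⇒) Suppose m ≡ 34 (mod 45); write m = 45j + 34. Since 5 ∣ 45, reducing mod 5 gives m ≡ 34 ≡ 4 (mod 5); since 9 ∣ 45, reducing mod 9 gives m ≡ 34 ≡ 7 (mod 9).

(⇐) Conversely, if m ≡ 4 (mod 5) and m ≡ 7 (mod 9), then by the Chinese remainder theorem m ≡ 34 (mod 45). This is exactly m ≡ 34 (mod 45).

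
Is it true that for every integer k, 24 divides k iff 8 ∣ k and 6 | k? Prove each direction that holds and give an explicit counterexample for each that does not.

Converse. Suppose 8 ∣ k and 6 ∣ k. Any common multiple of 8 and 6 is a multiple of their lcm; here lcm(8, 6) = 8·6/gcd(8, 6) = 48/2 = 24, so 24 ∣ k.

Forward direction. If 24 ∣ k, write k = 24q. Since 24 = 3·8, k = 8·(3q), so 8 ∣ k; and since 24 = 4·6, k = 6·(4q), so 6 ∣ k.

Both directions hold; the statement is true.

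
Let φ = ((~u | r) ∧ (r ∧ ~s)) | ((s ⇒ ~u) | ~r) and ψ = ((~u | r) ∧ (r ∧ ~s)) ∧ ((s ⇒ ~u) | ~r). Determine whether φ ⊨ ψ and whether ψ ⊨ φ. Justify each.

Only the converse holds.

[⇒] This fails. Under s = F, u = F, r = F, the left side is true but the right side is false.

[⇐] Assume the antecedent. If s is true, the antecedent cannot hold. If s is false, the consequent reduces to true regardless of the other variables. Either way the consequent holds.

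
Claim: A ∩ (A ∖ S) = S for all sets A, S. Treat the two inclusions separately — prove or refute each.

Both inclusions fail.

Forward inclusion. This inclusion fails. Take A = {1}, S = ∅; then 1 ∈ A ∩ (A ∖ S) but 1 ∉ S.

Reverse inclusion. This inclusion fails. Take A = ∅, S = {1}; then 1 ∈ S but 1 ∉ A ∩ (A ∖ S).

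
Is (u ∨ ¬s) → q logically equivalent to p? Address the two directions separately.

Neither implication holds.

(⇒) This fails. Under q = T, s = F, p = F, u = F, the left side is true but the right side is false.

(⇐) This fails. Under q = F, s = F, p = T, u = F, the left side is false but the right side is true.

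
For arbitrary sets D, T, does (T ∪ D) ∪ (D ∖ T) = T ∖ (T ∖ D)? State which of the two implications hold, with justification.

(⊆) fails; (⊇) holds.

Forward inclusion. This inclusion fails. Take D = {1}, T = ∅; then 1 ∈ (T ∪ D) ∪ (D ∖ T) but 1 ∉ T ∖ (T ∖ D).

Reverse inclusion. Let x ∈ T ∖ (T ∖ D). Then x ∈ D ∩ T, from which x ∈ (T ∪ D) ∪ (D ∖ T).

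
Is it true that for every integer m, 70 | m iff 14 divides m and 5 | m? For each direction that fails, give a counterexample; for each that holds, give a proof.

The biconditional holds.

(⟹) If 70 ∣ m, write m = 70q. Since 70 = 5·14, m = 14·(5q), so 14 ∣ m; and since 70 = 14·5, m = 5·(14q), so 5 ∣ m.

(⟸) Suppose 14 ∣ m and 5 ∣ m. Any common multiple of 14 and 5 is a multiple of their lcm; here gcd(14, 5) = 1, so lcm(14, 5) = 14·5 = 70, so 70 ∣ m.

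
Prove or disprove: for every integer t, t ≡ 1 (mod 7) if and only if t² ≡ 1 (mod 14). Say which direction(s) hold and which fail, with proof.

(⟹) This fails: take t = 8. Then 8 ≡ 1 (mod 7), but 8² = 64 ≡ 8 (mod 14), not 1.

(⟸) This fails: take t = 13. Then 13² = 169 ≡ 1 (mod 14), yet 13 ≡ 6 (mod 7), not 1.

Both directions fail.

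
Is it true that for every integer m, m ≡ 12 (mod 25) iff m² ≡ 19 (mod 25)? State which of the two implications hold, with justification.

(⟸) This fails: take m = 13. Then 13² = 169 ≡ 19 (mod 25), yet 13 ≡ 13 (mod 25), not 12.

(⟹) Suppose m ≡ 12 (mod 25). Write m = 25j + 12. Then (25j + 12)² = 625j² + 600j + 144 = 25(25j² + 24j + 5) + 19, so m² ≡ 19 (mod 25).

The forward direction holds; the converse fails.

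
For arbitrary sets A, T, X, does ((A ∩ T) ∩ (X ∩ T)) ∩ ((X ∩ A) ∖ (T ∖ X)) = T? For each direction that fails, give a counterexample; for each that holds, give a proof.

The sets are not equal: only the forward inclusion holds.

(⊆) Let x ∈ ((A ∩ T) ∩ (X ∩ T)) ∩ ((X ∩ A) ∖ (T ∖ X)). Then x ∈ A ∩ T ∩ X, from which x ∈ T.

(⊇) This inclusion fails. Take A = ∅, T = {1}, X = ∅; then 1 ∈ T but 1 ∉ ((A ∩ T) ∩ (X ∩ T)) ∩ ((X ∩ A) ∖ (T ∖ X)).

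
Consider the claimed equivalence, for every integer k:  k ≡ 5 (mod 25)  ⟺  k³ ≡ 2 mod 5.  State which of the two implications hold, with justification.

[⇒] This fails: take k = 5. Then 5 ≡ 5 (mod 25), but 5³ = 125 ≡ 0 (mod 5), not 2.

[⇐] This fails: take k = 3. Then 3³ = 27 ≡ 2 (mod 5), yet 3 ≡ 3 (mod 25), not 5.

(⇒) fails and (⇐) fails.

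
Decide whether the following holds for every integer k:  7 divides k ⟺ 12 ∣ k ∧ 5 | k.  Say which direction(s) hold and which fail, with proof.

Neither direction holds.

(⟹) This fails: take k = 7. Certainly 7 ∣ 7, but 12 ∤ 7.

(⟸) This fails: take k = 60. Both 12 ∣ 60 and 5 ∣ 60, yet 60 is not a multiple of 7 (since 60 = 8·7 + 4), so 7 ∤ 60.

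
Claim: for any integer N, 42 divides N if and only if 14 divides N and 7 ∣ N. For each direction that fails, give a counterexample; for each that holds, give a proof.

Not equivalent: only (⇒) holds.

(⇐) This fails: take N = 14. Both 14 ∣ 14 and 7 ∣ 14, yet 14 is not a multiple of 42 (since 14 = 0·42 + 14), so 42 ∤ 14.

(⇒) If 42 ∣ N, write N = 42q. Since 42 = 3·14, N = 14·(3q), so 14 ∣ N; and since 42 = 6·7, N = 7·(6q), so 7 ∣ N.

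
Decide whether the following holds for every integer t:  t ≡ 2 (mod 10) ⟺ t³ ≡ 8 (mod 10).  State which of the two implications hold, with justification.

(→) Suppose t ≡ 2 (mod 10). Write t = 10j + 2. Then (10j + 2)³ = 1000j³ + 600j² + 120j + 8 = 10(100j³ + 60j² + 12j) + 8, so t³ ≡ 8 (mod 10).

(←) For the converse, argue contrapositively. If t ≢ 2 (mod 10), then t is congruent to one of 0, 1, 3, 4, 5, 6, 7, 8, 9 modulo 10, and these give t³ ≡ 0, 1, 7, 4, 5, 6, 3, 2, 9 respectively — never 8.

Both implications hold.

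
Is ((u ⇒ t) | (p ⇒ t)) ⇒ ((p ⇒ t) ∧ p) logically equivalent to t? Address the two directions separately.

Both directions fail.

(⟹) This fails. Under p = T, t = F, u = T, the left side is true but the right side is false.

(⟸) This fails. Under p = F, t = T, u = F, the left side is false but the right side is true.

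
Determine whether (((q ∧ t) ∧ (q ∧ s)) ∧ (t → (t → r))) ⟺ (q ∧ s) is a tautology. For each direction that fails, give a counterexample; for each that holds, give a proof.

Only the forward direction holds.

(⇒) Assume the antecedent. If s is true, the antecedent forces (s = T, q = T, t = T, r = T), and q ∧ s holds there. If s is false, the antecedent cannot hold. Either way q ∧ s holds.

(⇐) This fails. Under s = T, q = T, t = F, r = T, the left side is false but the right side is true.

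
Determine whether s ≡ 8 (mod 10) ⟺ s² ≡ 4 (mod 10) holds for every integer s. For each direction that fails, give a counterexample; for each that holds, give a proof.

(⟸) This fails: take s = 2. Then 2² = 4 ≡ 4 (mod 10), yet 2 ≡ 2 (mod 10), not 8.

(⟹) Suppose s ≡ 8 (mod 10). Write s = 10j + 8. Then (10j + 8)² = 100j² + 160j + 64 = 10(10j² + 16j + 6) + 4, so s² ≡ 4 (mod 10).

Only the forward direction holds.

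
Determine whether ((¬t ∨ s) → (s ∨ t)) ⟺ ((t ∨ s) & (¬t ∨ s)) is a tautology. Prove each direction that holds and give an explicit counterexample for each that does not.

The forward direction fails; the converse holds.

[⇐] Assume the antecedent. If s is true, (¬t ∨ s) → (s ∨ t) reduces to true regardless of the other variables. If s is false, the antecedent cannot hold. Either way (¬t ∨ s) → (s ∨ t) holds.

[⇒] This fails. Under s = F, t = T, the left side is true but the right side is false.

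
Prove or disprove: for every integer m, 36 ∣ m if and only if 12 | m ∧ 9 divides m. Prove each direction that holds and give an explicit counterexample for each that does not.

Equivalent; both directions hold.

(→) If 36 ∣ m, write m = 36q. Since 36 = 3·12, m = 12·(3q), so 12 ∣ m; and since 36 = 4·9, m = 9·(4q), so 9 ∣ m.

(←) Suppose 12 ∣ m and 9 ∣ m. Any common multiple of 12 and 9 is a multiple of their lcm; here lcm(12, 9) = 12·9/gcd(12, 9) = 108/3 = 36, so 36 ∣ m.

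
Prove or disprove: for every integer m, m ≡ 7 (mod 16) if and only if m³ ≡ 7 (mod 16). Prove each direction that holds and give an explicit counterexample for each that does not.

Both directions hold; the statement is true.

(⟸) Suppose m³ ≡ 7 (mod 16). The only residue r in {0, …, 15} with r³ ≡ 7 (mod 16) is r = 7, so m ≡ 7 (mod 16).

(⟹) Suppose m ≡ 7 (mod 16). Write m = 16j + 7. Then (16j + 7)³ = 4096j³ + 5376j² + 2352j + 343 = 16(256j³ + 336j² + 147j + 21) + 7, so m³ ≡ 7 (mod 16).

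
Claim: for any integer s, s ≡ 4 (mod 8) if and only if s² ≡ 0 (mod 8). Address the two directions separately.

Only the forward direction holds.

(⟹) Suppose s ≡ 4 (mod 8). Write s = 8j + 4. Then (8j + 4)² = 64j² + 64j + 16 = 8(8j² + 8j + 2) + 0, so s² ≡ 0 (mod 8).

(⟸) This fails: take s = 0. Then 0² = 0 ≡ 0 (mod 8), yet 0 ≡ 0 (mod 8), not 4.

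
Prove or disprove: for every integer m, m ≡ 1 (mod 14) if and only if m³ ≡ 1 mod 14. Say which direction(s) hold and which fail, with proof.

Forward direction. Suppose m ≡ 1 (mod 14). Write m = 14j + 1. Then (14j + 1)³ = 2744j³ + 588j² + 42j + 1 = 14(196j³ + 42j² + 3j) + 1, so m³ ≡ 1 (mod 14).

Converse. This fails: take m = 9. Then 9³ = 729 ≡ 1 (mod 14), yet 9 ≡ 9 (mod 14), not 1.

The forward direction holds; the converse fails.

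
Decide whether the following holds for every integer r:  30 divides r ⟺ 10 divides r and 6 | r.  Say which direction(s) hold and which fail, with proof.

(⟹) If 30 ∣ r, write r = 30q. Since 30 = 3·10, r = 10·(3q), so 10 ∣ r; and since 30 = 5·6, r = 6·(5q), so 6 ∣ r.

(⟸) Suppose 10 ∣ r and 6 ∣ r. Any common multiple of 10 and 6 is a multiple of their lcm; here lcm(10, 6) = 10·6/gcd(10, 6) = 60/2 = 30, so 30 ∣ r.

Both implications hold.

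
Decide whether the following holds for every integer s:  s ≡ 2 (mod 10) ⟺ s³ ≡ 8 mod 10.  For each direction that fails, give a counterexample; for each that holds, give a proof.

[⇒] Suppose s ≡ 2 (mod 10). Write s = 10j + 2. Then (10j + 2)³ = 1000j³ + 600j² + 120j + 8 = 10(100j³ + 60j² + 12j) + 8, so s³ ≡ 8 (mod 10).

[⇐] For the converse, argue contrapositively. If s ≢ 2 (mod 10), then s is congruent to one of 0, 1, 3, 4, 5, 6, 7, 8, 9 modulo 10, and these give s³ ≡ 0, 1, 7, 4, 5, 6, 3, 2, 9 respectively — never 8.

Both directions hold; the statement is true.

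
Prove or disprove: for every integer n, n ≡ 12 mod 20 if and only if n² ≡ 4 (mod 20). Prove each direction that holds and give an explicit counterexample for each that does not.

Only the forward implication holds.

[⇐] This fails: take n = 2. Then 2² = 4 ≡ 4 (mod 20), yet 2 ≡ 2 (mod 20), not 12.

[⇒] Suppose n ≡ 12 mod 20. Write n = 20j + 12. Then (20j + 12)² = 400j² + 480j + 144 = 20(20j² + 24j + 7) + 4, so n² ≡ 4 (mod 20).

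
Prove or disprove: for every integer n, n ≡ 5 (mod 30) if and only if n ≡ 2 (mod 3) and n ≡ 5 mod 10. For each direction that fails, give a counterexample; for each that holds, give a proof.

[⇒] Suppose n ≡ 5 (mod 30); write n = 30j + 5. Since 3 ∣ 30, reducing mod 3 gives n ≡ 5 ≡ 2 (mod 3); since 10 ∣ 30, reducing mod 10 gives n ≡ 5 (mod 10).

[⇐] Conversely, if n ≡ 2 (mod 3) and n ≡ 5 (mod 10), then by the Chinese remainder theorem n ≡ 5 (mod 30). This is exactly n ≡ 5 (mod 30).

Both directions hold; the statement is true.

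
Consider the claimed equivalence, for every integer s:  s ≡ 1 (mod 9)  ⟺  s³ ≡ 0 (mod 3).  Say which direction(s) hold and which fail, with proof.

Forward direction. This fails: take s = 1. Then 1 ≡ 1 (mod 9), but 1³ = 1 ≡ 1 (mod 3), not 0.

Converse. This fails: take s = 0. Then 0³ = 0 ≡ 0 (mod 3), yet 0 ≡ 0 (mod 9), not 1.

Neither direction holds.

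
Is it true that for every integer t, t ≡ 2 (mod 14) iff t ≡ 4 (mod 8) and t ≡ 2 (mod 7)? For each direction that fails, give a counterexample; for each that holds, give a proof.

[⇐] If t ≡ 4 (mod 8) and t ≡ 2 (mod 7), then by the Chinese remainder theorem t ≡ 44 (mod 56). Since 44 ≡ 2 (mod 14) and 14 ∣ 56, we get t ≡ 2 (mod 14).

[⇒] This fails: t = 16 gives 16 ≡ 2 (mod 14) but 16 ≡ 0 (mod 8), so the conjunction on the right does not hold.

Only the converse holds.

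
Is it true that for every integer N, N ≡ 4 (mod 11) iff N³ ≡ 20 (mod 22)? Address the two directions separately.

Only the converse holds.

(⇐) The residues r modulo 22 with r³ ≡ 20 (mod 22) are exactly {4}, and each is ≡ 4 (mod 11).

(⇒) This fails: take N = 15. Then 15 ≡ 4 (mod 11), but 15³ = 3375 ≡ 9 (mod 22), not 20.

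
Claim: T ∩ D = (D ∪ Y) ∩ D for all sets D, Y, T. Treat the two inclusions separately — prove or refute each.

(⊆) holds; (⊇) fails.

(⟹) Let x ∈ T ∩ D. Then either x ∈ D ∩ T and x ∉ Y; or x ∈ D ∩ Y ∩ T. In each case x ∈ (D ∪ Y) ∩ D, so T ∩ D ⊆ (D ∪ Y) ∩ D.

(⟸) This inclusion fails. Take D = {1}, Y = ∅, T = ∅; then 1 ∈ (D ∪ Y) ∩ D but 1 ∉ T ∩ D.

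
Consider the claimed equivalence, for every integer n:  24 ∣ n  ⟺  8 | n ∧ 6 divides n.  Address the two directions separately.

(→) If 24 ∣ n, write n = 24q. Since 24 = 3·8, n = 8·(3q), so 8 ∣ n; and since 24 = 4·6, n = 6·(4q), so 6 ∣ n.

(←) Suppose 8 ∣ n and 6 ∣ n. Any common multiple of 8 and 6 is a multiple of their lcm; here lcm(8, 6) = 8·6/gcd(8, 6) = 48/2 = 24, so 24 ∣ n.

Equivalent; both directions hold.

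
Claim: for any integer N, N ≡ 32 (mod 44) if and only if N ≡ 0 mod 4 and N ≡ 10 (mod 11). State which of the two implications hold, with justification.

The biconditional holds.

(⟹) Suppose N ≡ 32 (mod 44); write N = 44j + 32. Since 4 ∣ 44, reducing mod 4 gives N ≡ 32 ≡ 0 (mod 4); since 11 ∣ 44, reducing mod 11 gives N ≡ 32 ≡ 10 (mod 11).

(⟸) Conversely, if N ≡ 0 (mod 4) and N ≡ 10 (mod 11), then by the Chinese remainder theorem N ≡ 32 (mod 44). This is exactly N ≡ 32 (mod 44).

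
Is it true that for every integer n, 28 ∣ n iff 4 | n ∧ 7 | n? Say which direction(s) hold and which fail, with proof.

Both implications hold.

Forward direction. If 28 ∣ n, write n = 28q. Since 28 = 7·4, n = 4·(7q), so 4 ∣ n; and since 28 = 4·7, n = 7·(4q), so 7 ∣ n.

Converse. Suppose 4 ∣ n and 7 ∣ n. Any common multiple of 4 and 7 is a multiple of their lcm; here gcd(4, 7) = 1, so lcm(4, 7) = 4·7 = 28, so 28 ∣ n.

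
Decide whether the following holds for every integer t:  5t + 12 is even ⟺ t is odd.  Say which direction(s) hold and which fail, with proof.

Neither implication holds.

(⟹) This fails: t = 0 gives 5t + 12 = 12, which is even, but 0 is even, not odd.

(⟸) This also fails: t = 5 is odd, but 5t + 12 = 37 is odd, not even.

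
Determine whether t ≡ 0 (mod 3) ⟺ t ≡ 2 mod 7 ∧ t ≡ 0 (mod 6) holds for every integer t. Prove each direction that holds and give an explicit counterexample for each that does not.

(⟹) This fails: t = 0 gives 0 ≡ 0 (mod 3) but 0 ≡ 0 (mod 7), so the conjunction on the right does not hold.

(⟸) Conversely, if t ≡ 2 (mod 7) and t ≡ 0 (mod 6), then by the Chinese remainder theorem t ≡ 30 (mod 42). Since 30 ≡ 0 (mod 3) and 3 ∣ 42, we get t ≡ 0 (mod 3).

Not equivalent: only (⇐) holds.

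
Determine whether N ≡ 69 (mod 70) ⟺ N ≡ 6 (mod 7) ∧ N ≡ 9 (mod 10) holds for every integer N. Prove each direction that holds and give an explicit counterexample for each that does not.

Both directions hold.

[⇒] Suppose N ≡ 69 (mod 70); write N = 70j + 69. Since 7 ∣ 70, reducing mod 7 gives N ≡ 69 ≡ 6 (mod 7); since 10 ∣ 70, reducing mod 10 gives N ≡ 69 ≡ 9 (mod 10).

[⇐] Conversely, if N ≡ 6 (mod 7) and N ≡ 9 (mod 10), then by the Chinese remainder theorem N ≡ 69 (mod 70). This is exactly N ≡ 69 (mod 70).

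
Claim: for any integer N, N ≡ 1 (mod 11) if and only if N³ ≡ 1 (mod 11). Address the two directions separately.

Both directions hold.

[⇒] Suppose N ≡ 1 (mod 11). Write N = 11j + 1. Then (11j + 1)³ = 1331j³ + 363j² + 33j + 1 = 11(121j³ + 33j² + 3j) + 1, so N³ ≡ 1 (mod 11).

[⇐] Conversely, suppose N³ ≡ 1 (mod 11). The only residue r in {0, …, 10} with r³ ≡ 1 (mod 11) is r = 1, so N ≡ 1 (mod 11).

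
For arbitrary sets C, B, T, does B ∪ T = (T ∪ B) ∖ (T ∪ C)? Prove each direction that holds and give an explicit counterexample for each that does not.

(⊆) fails; (⊇) holds.

(⟸) Let x ∈ (T ∪ B) ∖ (T ∪ C). Then x ∈ B and x ∉ C, T, from which x ∈ B ∪ T.

(⟹) This inclusion fails. Take C = {1}, B = {1}, T = ∅; then 1 ∈ B ∪ T but 1 ∉ (T ∪ B) ∖ (T ∪ C).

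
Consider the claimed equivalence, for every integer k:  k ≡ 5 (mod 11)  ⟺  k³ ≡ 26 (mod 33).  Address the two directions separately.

Only the reverse direction holds.

Forward direction. This fails: take k = 16. Then 16 ≡ 5 (mod 11), but 16³ = 4096 ≡ 4 (mod 33), not 26.

Converse. The residues r modulo 33 with r³ ≡ 26 (mod 33) are exactly {5}, and each is ≡ 5 (mod 11).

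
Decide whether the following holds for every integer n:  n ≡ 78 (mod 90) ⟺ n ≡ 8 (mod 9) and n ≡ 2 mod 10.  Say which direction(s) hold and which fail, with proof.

[⇒] This fails: n = 78 gives 78 ≡ 78 (mod 90) but 78 ≡ 6 (mod 9), so the conjunction on the right does not hold.

[⇐] This fails: n = 62 satisfies both congruences on the right (62 ≡ 8 mod 9 and 62 ≡ 2 mod 10) yet 62 ≡ 62 (mod 90), not 78.

Both directions fail.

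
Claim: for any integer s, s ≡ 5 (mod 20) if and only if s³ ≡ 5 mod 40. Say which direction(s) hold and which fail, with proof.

The forward direction fails; the converse holds.

(→) This fails: take s = 25. Then 25 ≡ 5 (mod 20), but 25³ = 15625 ≡ 25 (mod 40), not 5.

(←) Conversely, the residues r modulo 40 with r³ ≡ 5 (mod 40) are exactly {5}, and each is ≡ 5 (mod 20).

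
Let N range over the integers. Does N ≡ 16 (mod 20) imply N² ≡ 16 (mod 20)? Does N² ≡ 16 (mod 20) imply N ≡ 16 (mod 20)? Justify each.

(⇐) This fails: take N = 4. Then 4² = 16 ≡ 16 (mod 20), yet 4 ≡ 4 (mod 20), not 16.

(⇒) Suppose N ≡ 16 (mod 20). Write N = 20j + 16. Then (20j + 16)² = 400j² + 640j + 256 = 20(20j² + 32j + 12) + 16, so N² ≡ 16 (mod 20).

Only the forward implication holds.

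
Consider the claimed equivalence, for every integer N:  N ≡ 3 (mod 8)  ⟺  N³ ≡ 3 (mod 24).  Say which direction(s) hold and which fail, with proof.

Only the reverse direction holds.

[⇒] This fails: take N = 11. Then 11 ≡ 3 (mod 8), but 11³ = 1331 ≡ 11 (mod 24), not 3.

[⇐] Conversely, the residues r modulo 24 with r³ ≡ 3 (mod 24) are exactly {3}, and each is ≡ 3 (mod 8).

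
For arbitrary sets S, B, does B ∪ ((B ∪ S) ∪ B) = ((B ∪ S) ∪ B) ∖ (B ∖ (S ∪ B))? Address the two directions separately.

(⟹) Let x ∈ B ∪ ((B ∪ S) ∪ B). Then either x ∈ S and x ∉ B; or x ∈ B and x ∉ S; or x ∈ S ∩ B. In each case x ∈ ((B ∪ S) ∪ B) ∖ (B ∖ (S ∪ B)), so B ∪ ((B ∪ S) ∪ B) ⊆ ((B ∪ S) ∪ B) ∖ (B ∖ (S ∪ B)).

(⟸) Let x ∈ ((B ∪ S) ∪ B) ∖ (B ∖ (S ∪ B)). Then either x ∈ S and x ∉ B; or x ∈ B and x ∉ S; or x ∈ S ∩ B. In each case x ∈ B ∪ ((B ∪ S) ∪ B), so ((B ∪ S) ∪ B) ∖ (B ∖ (S ∪ B)) ⊆ B ∪ ((B ∪ S) ∪ B).

Both inclusions hold; the sets are equal.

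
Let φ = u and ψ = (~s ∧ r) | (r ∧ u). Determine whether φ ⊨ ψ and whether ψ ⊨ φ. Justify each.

Forward direction. This fails. Under u = T, s = F, r = F, the left side is true but the right side is false.

Converse. This fails. Under u = F, s = F, r = T, the left side is false but the right side is true.

Neither direction holds.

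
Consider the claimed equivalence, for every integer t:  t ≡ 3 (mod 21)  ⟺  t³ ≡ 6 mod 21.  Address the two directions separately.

(⇒) Suppose t ≡ 3 (mod 21). Write t = 21j + 3. Then (21j + 3)³ = 9261j³ + 3969j² + 567j + 27 = 21(441j³ + 189j² + 27j + 1) + 6, so t³ ≡ 6 (mod 21).

(⇐) This fails: take t = 6. Then 6³ = 216 ≡ 6 (mod 21), yet 6 ≡ 6 (mod 21), not 3.

Not equivalent: only (⇒) holds.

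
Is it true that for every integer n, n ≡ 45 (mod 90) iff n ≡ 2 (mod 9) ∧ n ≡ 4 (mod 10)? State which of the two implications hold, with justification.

(⇒) fails and (⇐) fails.

(⇒) This fails: n = 45 gives 45 ≡ 45 (mod 90) but 45 ≡ 0 (mod 9), so the conjunction on the right does not hold.

(⇐) This fails: n = 74 satisfies both congruences on the right (74 ≡ 2 mod 9 and 74 ≡ 4 mod 10) yet 74 ≡ 74 (mod 90), not 45.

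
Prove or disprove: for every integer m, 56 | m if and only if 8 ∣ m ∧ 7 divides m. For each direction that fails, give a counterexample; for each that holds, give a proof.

Both implications hold.

Forward direction. If 56 ∣ m, write m = 56q. Since 56 = 7·8, m = 8·(7q), so 8 ∣ m; and since 56 = 8·7, m = 7·(8q), so 7 ∣ m.

Converse. Suppose 8 ∣ m and 7 ∣ m. Any common multiple of 8 and 7 is a multiple of their lcm; here gcd(8, 7) = 1, so lcm(8, 7) = 8·7 = 56, so 56 ∣ m.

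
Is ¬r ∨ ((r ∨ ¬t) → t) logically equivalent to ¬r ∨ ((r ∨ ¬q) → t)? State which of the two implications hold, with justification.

The biconditional holds.

[⇒] Assume the antecedent. If r is true, the antecedent forces (q = F, r = T, t = T) or (q = T, r = T, t = T), and ¬r ∨ ((r ∨ ¬q) → t) holds there. If r is false, ¬r ∨ ((r ∨ ¬q) → t) reduces to true regardless of the other variables. Either way ¬r ∨ ((r ∨ ¬q) → t) holds.

[⇐] Assume the antecedent. If r is true, the antecedent forces (q = F, r = T, t = T) or (q = T, r = T, t = T), and ¬r ∨ ((r ∨ ¬t) → t) holds there. If r is false, ¬r ∨ ((r ∨ ¬t) → t) reduces to true regardless of the other variables. Either way ¬r ∨ ((r ∨ ¬t) → t) holds.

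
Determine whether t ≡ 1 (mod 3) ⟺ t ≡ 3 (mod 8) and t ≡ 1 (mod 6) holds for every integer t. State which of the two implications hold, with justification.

(⇒) This fails: t = 1 gives 1 ≡ 1 (mod 3) but 1 ≡ 1 (mod 8), so the conjunction on the right does not hold.

(⇐) Conversely, if t ≡ 3 (mod 8) and t ≡ 1 (mod 6), then by the Chinese remainder theorem t ≡ 19 (mod 24). Since 19 ≡ 1 (mod 3) and 3 ∣ 24, we get t ≡ 1 (mod 3).

Only the converse holds.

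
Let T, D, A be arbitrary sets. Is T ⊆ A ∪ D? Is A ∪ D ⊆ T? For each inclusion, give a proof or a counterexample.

Neither inclusion holds.

(⊆) This inclusion fails. Take T = {1}, D = ∅, A = ∅; then 1 ∈ T but 1 ∉ A ∪ D.

(⊇) This inclusion fails. Take T = ∅, D = {1}, A = ∅; then 1 ∈ A ∪ D but 1 ∉ T.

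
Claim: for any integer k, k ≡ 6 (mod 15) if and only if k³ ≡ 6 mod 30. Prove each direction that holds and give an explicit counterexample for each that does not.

Not equivalent: only (⇐) holds.

[⇒] This fails: take k = 21. Then 21 ≡ 6 (mod 15), but 21³ = 9261 ≡ 21 (mod 30), not 6.

[⇐] Conversely, the residues r modulo 30 with r³ ≡ 6 (mod 30) are exactly {6}, and each is ≡ 6 (mod 15).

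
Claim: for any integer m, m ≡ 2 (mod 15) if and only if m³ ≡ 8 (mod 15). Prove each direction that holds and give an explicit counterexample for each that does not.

(⇒) Suppose m ≡ 2 (mod 15). Write m = 15j + 2. Then (15j + 2)³ = 3375j³ + 1350j² + 180j + 8 = 15(225j³ + 90j² + 12j) + 8, so m³ ≡ 8 (mod 15).

(⇐) Conversely, suppose m³ ≡ 8 (mod 15). The only residue r in {0, …, 14} with r³ ≡ 8 (mod 15) is r = 2, so m ≡ 2 (mod 15).

Both implications hold.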